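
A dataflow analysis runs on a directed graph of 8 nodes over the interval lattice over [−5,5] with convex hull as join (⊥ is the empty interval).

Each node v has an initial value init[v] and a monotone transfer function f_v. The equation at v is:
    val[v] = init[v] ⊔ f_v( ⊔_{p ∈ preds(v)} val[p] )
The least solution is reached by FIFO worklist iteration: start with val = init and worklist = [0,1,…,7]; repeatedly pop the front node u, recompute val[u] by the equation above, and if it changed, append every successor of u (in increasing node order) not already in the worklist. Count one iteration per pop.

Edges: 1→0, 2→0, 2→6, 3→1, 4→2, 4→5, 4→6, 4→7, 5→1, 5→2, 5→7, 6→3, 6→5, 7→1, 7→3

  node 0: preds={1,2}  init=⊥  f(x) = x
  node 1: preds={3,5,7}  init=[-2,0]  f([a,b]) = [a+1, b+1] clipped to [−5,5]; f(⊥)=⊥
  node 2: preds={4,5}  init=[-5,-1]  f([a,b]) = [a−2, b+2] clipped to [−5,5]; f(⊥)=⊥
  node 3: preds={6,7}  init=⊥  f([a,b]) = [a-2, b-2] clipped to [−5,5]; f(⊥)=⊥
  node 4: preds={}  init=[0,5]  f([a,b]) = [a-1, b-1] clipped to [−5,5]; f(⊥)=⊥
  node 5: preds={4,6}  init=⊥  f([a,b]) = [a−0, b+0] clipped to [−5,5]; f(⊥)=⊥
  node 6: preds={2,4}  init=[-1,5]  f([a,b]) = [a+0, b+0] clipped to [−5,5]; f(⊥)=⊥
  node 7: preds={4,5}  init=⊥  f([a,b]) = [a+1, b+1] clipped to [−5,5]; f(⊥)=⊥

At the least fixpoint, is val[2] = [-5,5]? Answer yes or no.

Worklist (20 pops):
  #1 pop 0: in=[-5,0] → [-5,0] (was ⊥); enqueue []
  #2 pop 1: in=⊥ → [-2,0] (no change)
  #3 pop 2: in=[0,5] → [-5,5] (was [-5,-1]); enqueue [0]
  #4 pop 3: in=[-1,5] → [-3,3] (was ⊥); enqueue [1]
  #5 pop 4: in=⊥ → [0,5] (no change)
  #6 pop 5: in=[-1,5] → [-1,5] (was ⊥); enqueue [2]
  #7 pop 6: in=[-5,5] → [-5,5] (was [-1,5]); enqueue [3,5]
  #8 pop 7: in=[-1,5] → [0,5] (was ⊥); enqueue []
  #9 pop 0: in=[-5,5] → [-5,5] (was [-5,0]); enqueue []
  #10 pop 1: in=[-3,5] → [-2,5] (was [-2,0]); enqueue [0]
  #11 pop 2: in=[-1,5] → [-5,5] (no change)
  #12 pop 3: in=[-5,5] → [-5,3] (was [-3,3]); enqueue [1]
  #13 pop 5: in=[-5,5] → [-5,5] (was [-1,5]); enqueue [2,7]
  #14 pop 0: in=[-5,5] → [-5,5] (no change)
  #15 pop 1: in=[-5,5] → [-4,5] (was [-2,5]); enqueue [0]
  #16 pop 2: in=[-5,5] → [-5,5] (no change)
  #17 pop 7: in=[-5,5] → [-4,5] (was [0,5]); enqueue [1,3]
  #18 pop 0: in=[-5,5] → [-5,5] (no change)
  #19 pop 1: in=[-5,5] → [-4,5] (no change)
  #20 pop 3: in=[-5,5] → [-5,3] (no change)

Fixpoint:
  val[0] = [-5,5]
  val[1] = [-4,5]
  val[2] = [-5,5]
  val[3] = [-5,3]
  val[4] = [0,5]
  val[5] = [-5,5]
  val[6] = [-5,5]
  val[7] = [-4,5]

yes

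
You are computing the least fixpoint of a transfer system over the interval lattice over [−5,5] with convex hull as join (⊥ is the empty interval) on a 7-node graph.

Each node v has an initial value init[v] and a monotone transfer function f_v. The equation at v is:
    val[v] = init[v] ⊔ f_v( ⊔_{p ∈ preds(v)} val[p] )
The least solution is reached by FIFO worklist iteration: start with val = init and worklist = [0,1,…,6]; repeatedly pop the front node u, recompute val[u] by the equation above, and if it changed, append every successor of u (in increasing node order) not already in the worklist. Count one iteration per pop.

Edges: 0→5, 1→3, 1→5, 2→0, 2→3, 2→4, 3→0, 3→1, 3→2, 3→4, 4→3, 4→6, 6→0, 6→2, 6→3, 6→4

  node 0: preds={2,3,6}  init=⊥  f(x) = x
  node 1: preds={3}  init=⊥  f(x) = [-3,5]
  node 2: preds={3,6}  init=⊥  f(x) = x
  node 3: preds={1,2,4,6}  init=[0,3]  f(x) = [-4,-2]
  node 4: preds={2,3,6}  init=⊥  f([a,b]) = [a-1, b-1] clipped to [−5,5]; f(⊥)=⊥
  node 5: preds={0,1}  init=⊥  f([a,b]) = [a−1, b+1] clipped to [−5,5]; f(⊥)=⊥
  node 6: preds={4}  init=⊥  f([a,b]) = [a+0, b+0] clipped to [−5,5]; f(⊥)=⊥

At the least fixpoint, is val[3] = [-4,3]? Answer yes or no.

Iteration log — 14 steps:
  step 1. node 0  ⊔preds=[0,3]  new=[0,3]  old=⊥  +wl: 
  step 2. node 1  ⊔preds=[0,3]  new=[-3,5]  old=⊥  +wl: 
  step 3. node 2  ⊔preds=[0,3]  new=[0,3]  old=⊥  +wl: 0
  step 4. node 3  ⊔preds=[-3,5]  new=[-4,3]  old=[0,3]  +wl: 1,2
  step 5. node 4  ⊔preds=[-4,3]  new=[-5,2]  old=⊥  +wl: 3
  step 6. node 5  ⊔preds=[-3,5]  new=[-4,5]  old=⊥  +wl: 
  step 7. node 6  ⊔preds=[-5,2]  new=[-5,2]  old=⊥  +wl: 4
  step 8. node 0  ⊔preds=[-5,3]  new=[-5,3]  old=[0,3]  +wl: 5
  step 9. node 1  ⊔preds=[-4,3]  new=[-3,5]  stable
  step 10. node 2  ⊔preds=[-5,3]  new=[-5,3]  old=[0,3]  +wl: 0
  step 11. node 3  ⊔preds=[-5,5]  new=[-4,3]  stable
  step 12. node 4  ⊔preds=[-5,3]  new=[-5,2]  stable
  step 13. node 5  ⊔preds=[-5,5]  new=[-5,5]  old=[-4,5]  +wl: 
  step 14. node 0  ⊔preds=[-5,3]  new=[-5,3]  stable

Least fixpoint reached:
  node 0: [-5,3]
  node 1: [-3,5]
  node 2: [-5,3]
  node 3: [-4,3]
  node 4: [-5,2]
  node 5: [-5,5]
  node 6: [-5,2]

yes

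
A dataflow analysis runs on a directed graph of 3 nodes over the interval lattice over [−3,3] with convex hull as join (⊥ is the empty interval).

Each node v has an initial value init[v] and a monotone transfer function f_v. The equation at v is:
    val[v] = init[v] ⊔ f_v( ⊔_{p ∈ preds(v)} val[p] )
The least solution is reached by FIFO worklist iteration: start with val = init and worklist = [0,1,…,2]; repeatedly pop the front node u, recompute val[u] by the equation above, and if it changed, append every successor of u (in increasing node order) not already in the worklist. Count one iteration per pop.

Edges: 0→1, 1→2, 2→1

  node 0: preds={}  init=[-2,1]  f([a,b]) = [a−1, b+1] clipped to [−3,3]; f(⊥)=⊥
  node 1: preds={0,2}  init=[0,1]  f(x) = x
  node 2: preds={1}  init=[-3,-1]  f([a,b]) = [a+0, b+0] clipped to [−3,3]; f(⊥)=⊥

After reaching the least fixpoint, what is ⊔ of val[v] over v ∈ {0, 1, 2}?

[-3,1]

Trace (4 dequeues):
  [1] u=0 | in ⊥ | out [-2,1] | ==
  [2] u=1 | in [-3,1] | out [-3,1] | prev [0,1] | push {}
  [3] u=2 | in [-3,1] | out [-3,1] | prev [-3,-1] | push {1}
  [4] u=1 | in [-3,1] | out [-3,1] | ==

Converged values:
  [0] [-2,1]
  [1] [-3,1]
  [2] [-3,1]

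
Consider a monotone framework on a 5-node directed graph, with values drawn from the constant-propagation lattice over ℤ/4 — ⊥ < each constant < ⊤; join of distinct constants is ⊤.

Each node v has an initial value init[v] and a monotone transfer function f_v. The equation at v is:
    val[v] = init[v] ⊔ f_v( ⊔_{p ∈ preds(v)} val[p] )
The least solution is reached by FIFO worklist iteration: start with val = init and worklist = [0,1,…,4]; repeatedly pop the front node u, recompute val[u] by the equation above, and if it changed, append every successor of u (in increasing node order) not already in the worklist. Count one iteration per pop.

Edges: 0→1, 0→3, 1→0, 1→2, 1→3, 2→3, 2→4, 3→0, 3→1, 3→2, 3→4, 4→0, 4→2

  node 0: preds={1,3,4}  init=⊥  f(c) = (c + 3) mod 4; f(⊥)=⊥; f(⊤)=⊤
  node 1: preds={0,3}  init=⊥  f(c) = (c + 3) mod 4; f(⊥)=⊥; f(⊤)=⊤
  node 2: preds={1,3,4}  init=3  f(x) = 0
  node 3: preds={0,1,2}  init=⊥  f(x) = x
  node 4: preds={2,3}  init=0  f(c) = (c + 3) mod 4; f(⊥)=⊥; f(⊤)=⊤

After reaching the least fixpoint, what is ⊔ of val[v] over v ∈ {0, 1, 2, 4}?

⊤

Iteration log — 10 steps:
  step 1. node 0  ⊔preds=0  new=3  old=⊥  +wl: 
  step 2. node 1  ⊔preds=3  new=2  old=⊥  +wl: 0
  step 3. node 2  ⊔preds=⊤  new=⊤  old=3  +wl: 
  step 4. node 3  ⊔preds=⊤  new=⊤  old=⊥  +wl: 1,2
  step 5. node 4  ⊔preds=⊤  new=⊤  old=0  +wl: 
  step 6. node 0  ⊔preds=⊤  new=⊤  old=3  +wl: 3
  step 7. node 1  ⊔preds=⊤  new=⊤  old=2  +wl: 0
  step 8. node 2  ⊔preds=⊤  new=⊤  stable
  step 9. node 3  ⊔preds=⊤  new=⊤  stable
  step 10. node 0  ⊔preds=⊤  new=⊤  stable

Least fixpoint reached:
  node 0: ⊤
  node 1: ⊤
  node 2: ⊤
  node 3: ⊤
  node 4: ⊤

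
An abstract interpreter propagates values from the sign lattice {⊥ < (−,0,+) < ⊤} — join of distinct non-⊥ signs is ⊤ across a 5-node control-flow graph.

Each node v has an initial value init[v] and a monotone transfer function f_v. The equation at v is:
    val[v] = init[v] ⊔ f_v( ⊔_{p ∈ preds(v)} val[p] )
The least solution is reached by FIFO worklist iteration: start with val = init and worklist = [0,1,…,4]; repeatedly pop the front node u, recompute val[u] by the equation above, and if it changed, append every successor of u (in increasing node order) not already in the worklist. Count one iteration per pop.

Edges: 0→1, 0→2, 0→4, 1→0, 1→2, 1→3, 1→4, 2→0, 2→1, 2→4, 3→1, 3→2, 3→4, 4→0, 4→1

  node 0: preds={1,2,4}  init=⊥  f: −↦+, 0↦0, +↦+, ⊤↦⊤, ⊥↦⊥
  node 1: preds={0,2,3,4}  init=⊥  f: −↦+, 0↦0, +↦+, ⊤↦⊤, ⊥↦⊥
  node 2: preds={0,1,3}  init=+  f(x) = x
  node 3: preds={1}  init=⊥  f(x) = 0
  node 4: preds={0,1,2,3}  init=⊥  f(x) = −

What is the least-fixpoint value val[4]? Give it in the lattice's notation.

−

Worklist (12 pops):
  #1 pop 0: in=+ → + (was ⊥); enqueue []
  #2 pop 1: in=+ → + (was ⊥); enqueue [0]
  #3 pop 2: in=+ → + (no change)
  #4 pop 3: in=+ → 0 (was ⊥); enqueue [1,2]
  #5 pop 4: in=⊤ → − (was ⊥); enqueue []
  #6 pop 0: in=⊤ → ⊤ (was +); enqueue [4]
  #7 pop 1: in=⊤ → ⊤ (was +); enqueue [0,3]
  #8 pop 2: in=⊤ → ⊤ (was +); enqueue [1]
  #9 pop 4: in=⊤ → − (no change)
  #10 pop 0: in=⊤ → ⊤ (no change)
  #11 pop 3: in=⊤ → 0 (no change)
  #12 pop 1: in=⊤ → ⊤ (no change)

Fixpoint:
  val[0] = ⊤
  val[1] = ⊤
  val[2] = ⊤
  val[3] = 0
  val[4] = −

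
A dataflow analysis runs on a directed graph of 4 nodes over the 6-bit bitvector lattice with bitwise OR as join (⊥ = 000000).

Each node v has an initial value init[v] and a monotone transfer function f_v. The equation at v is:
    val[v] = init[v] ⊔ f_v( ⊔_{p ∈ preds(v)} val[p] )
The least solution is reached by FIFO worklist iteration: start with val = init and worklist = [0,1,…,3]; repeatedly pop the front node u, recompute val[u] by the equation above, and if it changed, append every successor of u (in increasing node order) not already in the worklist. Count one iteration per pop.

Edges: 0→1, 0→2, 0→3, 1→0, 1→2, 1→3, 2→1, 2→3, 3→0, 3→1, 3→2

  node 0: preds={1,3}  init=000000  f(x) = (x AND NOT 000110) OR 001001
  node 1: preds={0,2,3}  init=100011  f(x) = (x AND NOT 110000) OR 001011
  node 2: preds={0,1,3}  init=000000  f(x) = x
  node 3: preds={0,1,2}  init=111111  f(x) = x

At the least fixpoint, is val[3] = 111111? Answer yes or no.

yes

Trace (6 dequeues):
  [1] u=0 | in 111111 | out 111001 | prev 000000 | push {}
  [2] u=1 | in 111111 | out 101111 | prev 100011 | push {0}
  [3] u=2 | in 111111 | out 111111 | prev 000000 | push {1}
  [4] u=3 | in 111111 | out 111111 | ==
  [5] u=0 | in 111111 | out 111001 | ==
  [6] u=1 | in 111111 | out 101111 | ==

Converged values:
  [0] 111001
  [1] 101111
  [2] 111111
  [3] 111111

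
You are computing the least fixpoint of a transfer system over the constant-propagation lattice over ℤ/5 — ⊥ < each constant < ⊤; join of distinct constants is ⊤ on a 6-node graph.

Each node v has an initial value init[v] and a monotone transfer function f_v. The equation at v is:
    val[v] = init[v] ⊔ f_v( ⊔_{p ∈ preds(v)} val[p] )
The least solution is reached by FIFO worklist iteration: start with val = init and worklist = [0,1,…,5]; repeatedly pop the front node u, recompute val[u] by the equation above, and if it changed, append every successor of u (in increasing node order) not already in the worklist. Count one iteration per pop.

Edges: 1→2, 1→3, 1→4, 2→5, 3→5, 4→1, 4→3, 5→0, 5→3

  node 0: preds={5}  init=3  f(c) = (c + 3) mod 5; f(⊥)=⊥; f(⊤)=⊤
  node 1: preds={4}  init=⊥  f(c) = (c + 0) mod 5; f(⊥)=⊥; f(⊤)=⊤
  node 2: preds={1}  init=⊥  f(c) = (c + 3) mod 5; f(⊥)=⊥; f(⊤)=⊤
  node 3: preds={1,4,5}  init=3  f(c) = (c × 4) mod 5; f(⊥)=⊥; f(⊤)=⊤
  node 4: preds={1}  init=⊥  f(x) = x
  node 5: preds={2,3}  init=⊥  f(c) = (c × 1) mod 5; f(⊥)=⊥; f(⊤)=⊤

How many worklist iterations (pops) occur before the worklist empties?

Trace (11 dequeues):
  [1] u=0 | in ⊥ | out 3 | ==
  [2] u=1 | in ⊥ | out ⊥ | ==
  [3] u=2 | in ⊥ | out ⊥ | ==
  [4] u=3 | in ⊥ | out 3 | ==
  [5] u=4 | in ⊥ | out ⊥ | ==
  [6] u=5 | in 3 | out 3 | prev ⊥ | push {0,3}
  [7] u=0 | in 3 | out ⊤ | prev 3 | push {}
  [8] u=3 | in 3 | out ⊤ | prev 3 | push {5}
  [9] u=5 | in ⊤ | out ⊤ | prev 3 | push {0,3}
  [10] u=0 | in ⊤ | out ⊤ | ==
  [11] u=3 | in ⊤ | out ⊤ | ==

Converged values:
  [0] ⊤
  [1] ⊥
  [2] ⊥
  [3] ⊤
  [4] ⊥
  [5] ⊤

11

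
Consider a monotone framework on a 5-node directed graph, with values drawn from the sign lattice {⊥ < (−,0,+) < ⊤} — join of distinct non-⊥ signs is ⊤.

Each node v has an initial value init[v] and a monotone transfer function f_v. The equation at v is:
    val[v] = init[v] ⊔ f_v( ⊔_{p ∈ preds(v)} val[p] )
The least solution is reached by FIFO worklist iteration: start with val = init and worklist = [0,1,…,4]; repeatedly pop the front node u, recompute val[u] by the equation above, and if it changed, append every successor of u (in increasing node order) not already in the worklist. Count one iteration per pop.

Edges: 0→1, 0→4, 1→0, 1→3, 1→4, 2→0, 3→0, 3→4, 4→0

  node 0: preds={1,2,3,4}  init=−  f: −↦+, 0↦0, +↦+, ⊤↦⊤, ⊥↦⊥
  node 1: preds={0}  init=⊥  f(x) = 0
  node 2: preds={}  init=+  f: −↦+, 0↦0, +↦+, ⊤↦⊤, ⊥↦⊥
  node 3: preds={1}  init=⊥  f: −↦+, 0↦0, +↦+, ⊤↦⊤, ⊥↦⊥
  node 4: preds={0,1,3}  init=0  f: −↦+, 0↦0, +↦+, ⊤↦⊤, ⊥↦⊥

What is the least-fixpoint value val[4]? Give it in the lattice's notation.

⊤

Iteration log — 6 steps:
  step 1. node 0  ⊔preds=⊤  new=⊤  old=−  +wl: 
  step 2. node 1  ⊔preds=⊤  new=0  old=⊥  +wl: 0
  step 3. node 2  ⊔preds=⊥  new=+  stable
  step 4. node 3  ⊔preds=0  new=0  old=⊥  +wl: 
  step 5. node 4  ⊔preds=⊤  new=⊤  old=0  +wl: 
  step 6. node 0  ⊔preds=⊤  new=⊤  stable

Least fixpoint reached:
  node 0: ⊤
  node 1: 0
  node 2: +
  node 3: 0
  node 4: ⊤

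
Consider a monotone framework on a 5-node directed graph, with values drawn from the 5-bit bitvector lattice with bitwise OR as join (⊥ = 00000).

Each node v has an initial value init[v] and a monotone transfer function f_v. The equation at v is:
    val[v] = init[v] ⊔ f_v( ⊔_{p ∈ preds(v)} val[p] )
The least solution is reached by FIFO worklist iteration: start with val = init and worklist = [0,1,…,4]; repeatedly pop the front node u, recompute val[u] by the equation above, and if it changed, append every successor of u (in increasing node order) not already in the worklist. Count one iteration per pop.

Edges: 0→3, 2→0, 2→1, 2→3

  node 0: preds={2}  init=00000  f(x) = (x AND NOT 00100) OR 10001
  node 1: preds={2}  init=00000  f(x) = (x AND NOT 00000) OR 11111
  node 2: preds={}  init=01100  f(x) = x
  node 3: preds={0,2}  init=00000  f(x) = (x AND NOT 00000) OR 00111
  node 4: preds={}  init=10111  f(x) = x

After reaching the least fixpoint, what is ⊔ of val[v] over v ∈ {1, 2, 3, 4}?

11111

Worklist (5 pops):
  #1 pop 0: in=01100 → 11001 (was 00000); enqueue []
  #2 pop 1: in=01100 → 11111 (was 00000); enqueue []
  #3 pop 2: in=00000 → 01100 (no change)
  #4 pop 3: in=11101 → 11111 (was 00000); enqueue []
  #5 pop 4: in=00000 → 10111 (no change)

Fixpoint:
  val[0] = 11001
  val[1] = 11111
  val[2] = 01100
  val[3] = 11111
  val[4] = 10111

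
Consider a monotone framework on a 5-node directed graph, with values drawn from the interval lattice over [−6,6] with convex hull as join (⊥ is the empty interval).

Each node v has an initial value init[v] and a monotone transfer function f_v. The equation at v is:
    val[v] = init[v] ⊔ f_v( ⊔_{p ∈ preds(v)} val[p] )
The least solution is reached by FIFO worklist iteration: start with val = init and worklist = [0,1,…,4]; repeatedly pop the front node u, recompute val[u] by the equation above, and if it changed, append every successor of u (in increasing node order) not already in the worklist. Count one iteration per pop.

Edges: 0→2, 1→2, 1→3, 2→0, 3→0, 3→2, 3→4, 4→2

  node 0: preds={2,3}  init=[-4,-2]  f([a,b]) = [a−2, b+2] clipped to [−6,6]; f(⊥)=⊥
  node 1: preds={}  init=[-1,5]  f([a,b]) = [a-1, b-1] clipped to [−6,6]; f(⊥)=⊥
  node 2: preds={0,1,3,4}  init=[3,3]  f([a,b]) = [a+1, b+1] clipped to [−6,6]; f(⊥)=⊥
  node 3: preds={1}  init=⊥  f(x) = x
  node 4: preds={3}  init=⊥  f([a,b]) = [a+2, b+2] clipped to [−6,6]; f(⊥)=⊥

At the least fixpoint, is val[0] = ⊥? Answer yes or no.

no

Trace (10 dequeues):
  [1] u=0 | in [3,3] | out [-4,5] | prev [-4,-2] | push {}
  [2] u=1 | in ⊥ | out [-1,5] | ==
  [3] u=2 | in [-4,5] | out [-3,6] | prev [3,3] | push {0}
  [4] u=3 | in [-1,5] | out [-1,5] | prev ⊥ | push {2}
  [5] u=4 | in [-1,5] | out [1,6] | prev ⊥ | push {}
  [6] u=0 | in [-3,6] | out [-5,6] | prev [-4,5] | push {}
  [7] u=2 | in [-5,6] | out [-4,6] | prev [-3,6] | push {0}
  [8] u=0 | in [-4,6] | out [-6,6] | prev [-5,6] | push {2}
  [9] u=2 | in [-6,6] | out [-5,6] | prev [-4,6] | push {0}
  [10] u=0 | in [-5,6] | out [-6,6] | ==

Converged values:
  [0] [-6,6]
  [1] [-1,5]
  [2] [-5,6]
  [3] [-1,5]
  [4] [1,6]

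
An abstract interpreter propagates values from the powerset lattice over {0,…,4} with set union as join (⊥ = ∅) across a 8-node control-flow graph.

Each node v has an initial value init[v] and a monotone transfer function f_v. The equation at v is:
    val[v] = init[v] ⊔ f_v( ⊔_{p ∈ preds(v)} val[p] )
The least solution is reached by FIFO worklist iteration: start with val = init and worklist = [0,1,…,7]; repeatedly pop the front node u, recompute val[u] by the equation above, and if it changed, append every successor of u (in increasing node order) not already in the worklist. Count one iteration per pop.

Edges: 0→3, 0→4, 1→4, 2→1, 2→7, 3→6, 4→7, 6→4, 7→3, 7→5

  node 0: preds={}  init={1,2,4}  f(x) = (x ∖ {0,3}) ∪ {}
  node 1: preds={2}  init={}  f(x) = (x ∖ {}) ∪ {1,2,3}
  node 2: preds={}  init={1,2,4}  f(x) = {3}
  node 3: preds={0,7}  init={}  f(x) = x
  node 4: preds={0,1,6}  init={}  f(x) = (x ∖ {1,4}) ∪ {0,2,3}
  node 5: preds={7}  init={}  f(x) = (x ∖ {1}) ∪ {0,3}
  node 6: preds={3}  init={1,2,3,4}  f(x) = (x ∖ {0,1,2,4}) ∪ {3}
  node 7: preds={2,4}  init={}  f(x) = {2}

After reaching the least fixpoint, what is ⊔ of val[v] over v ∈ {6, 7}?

{1,2,3,4}

Worklist (11 pops):
  #1 pop 0: in={} → {1,2,4} (no change)
  #2 pop 1: in={1,2,4} → {1,2,3,4} (was {}); enqueue []
  #3 pop 2: in={} → {1,2,3,4} (was {1,2,4}); enqueue [1]
  #4 pop 3: in={1,2,4} → {1,2,4} (was {}); enqueue []
  #5 pop 4: in={1,2,3,4} → {0,2,3} (was {}); enqueue []
  #6 pop 5: in={} → {0,3} (was {}); enqueue []
  #7 pop 6: in={1,2,4} → {1,2,3,4} (no change)
  #8 pop 7: in={0,1,2,3,4} → {2} (was {}); enqueue [3,5]
  #9 pop 1: in={1,2,3,4} → {1,2,3,4} (no change)
  #10 pop 3: in={1,2,4} → {1,2,4} (no change)
  #11 pop 5: in={2} → {0,2,3} (was {0,3}); enqueue []

Fixpoint:
  val[0] = {1,2,4}
  val[1] = {1,2,3,4}
  val[2] = {1,2,3,4}
  val[3] = {1,2,4}
  val[4] = {0,2,3}
  val[5] = {0,2,3}
  val[6] = {1,2,3,4}
  val[7] = {2}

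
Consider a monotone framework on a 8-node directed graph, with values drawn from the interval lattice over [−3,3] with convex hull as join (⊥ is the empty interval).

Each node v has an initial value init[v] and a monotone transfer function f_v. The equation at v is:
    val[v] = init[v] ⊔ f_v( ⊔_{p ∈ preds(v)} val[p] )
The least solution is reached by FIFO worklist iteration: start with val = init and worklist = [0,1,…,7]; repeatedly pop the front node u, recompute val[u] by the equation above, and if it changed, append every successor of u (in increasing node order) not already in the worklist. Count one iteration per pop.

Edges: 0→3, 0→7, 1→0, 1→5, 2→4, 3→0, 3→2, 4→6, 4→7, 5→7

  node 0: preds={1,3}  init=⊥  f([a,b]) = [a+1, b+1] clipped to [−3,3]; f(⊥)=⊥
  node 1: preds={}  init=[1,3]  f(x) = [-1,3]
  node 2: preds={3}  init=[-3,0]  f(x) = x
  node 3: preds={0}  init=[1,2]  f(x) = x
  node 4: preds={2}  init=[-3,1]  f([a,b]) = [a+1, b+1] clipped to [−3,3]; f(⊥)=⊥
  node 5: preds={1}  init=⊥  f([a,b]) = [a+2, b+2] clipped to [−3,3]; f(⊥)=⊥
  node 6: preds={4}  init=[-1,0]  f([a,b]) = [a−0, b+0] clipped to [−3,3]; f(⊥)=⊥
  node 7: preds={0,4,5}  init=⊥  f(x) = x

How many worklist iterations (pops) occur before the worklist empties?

15

Trace (15 dequeues):
  [1] u=0 | in [1,3] | out [2,3] | prev ⊥ | push {}
  [2] u=1 | in ⊥ | out [-1,3] | prev [1,3] | push {0}
  [3] u=2 | in [1,2] | out [-3,2] | prev [-3,0] | push {}
  [4] u=3 | in [2,3] | out [1,3] | prev [1,2] | push {2}
  [5] u=4 | in [-3,2] | out [-3,3] | prev [-3,1] | push {}
  [6] u=5 | in [-1,3] | out [1,3] | prev ⊥ | push {}
  [7] u=6 | in [-3,3] | out [-3,3] | prev [-1,0] | push {}
  [8] u=7 | in [-3,3] | out [-3,3] | prev ⊥ | push {}
  [9] u=0 | in [-1,3] | out [0,3] | prev [2,3] | push {3,7}
  [10] u=2 | in [1,3] | out [-3,3] | prev [-3,2] | push {4}
  [11] u=3 | in [0,3] | out [0,3] | prev [1,3] | push {0,2}
  [12] u=7 | in [-3,3] | out [-3,3] | ==
  [13] u=4 | in [-3,3] | out [-3,3] | ==
  [14] u=0 | in [-1,3] | out [0,3] | ==
  [15] u=2 | in [0,3] | out [-3,3] | ==

Converged values:
  [0] [0,3]
  [1] [-1,3]
  [2] [-3,3]
  [3] [0,3]
  [4] [-3,3]
  [5] [1,3]
  [6] [-3,3]
  [7] [-3,3]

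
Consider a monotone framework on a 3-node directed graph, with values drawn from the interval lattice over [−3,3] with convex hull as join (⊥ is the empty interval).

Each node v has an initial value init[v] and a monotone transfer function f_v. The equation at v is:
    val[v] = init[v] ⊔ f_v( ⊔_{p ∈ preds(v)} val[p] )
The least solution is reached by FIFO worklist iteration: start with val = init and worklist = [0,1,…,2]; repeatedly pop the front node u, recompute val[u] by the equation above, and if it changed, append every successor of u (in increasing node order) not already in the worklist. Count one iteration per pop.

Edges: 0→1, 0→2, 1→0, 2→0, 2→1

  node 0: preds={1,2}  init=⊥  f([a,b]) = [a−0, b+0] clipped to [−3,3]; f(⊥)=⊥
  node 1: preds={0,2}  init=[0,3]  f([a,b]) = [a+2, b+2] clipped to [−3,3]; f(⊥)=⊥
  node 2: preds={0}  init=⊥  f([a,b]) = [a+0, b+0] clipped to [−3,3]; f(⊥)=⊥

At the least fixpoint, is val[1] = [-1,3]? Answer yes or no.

Worklist (5 pops):
  #1 pop 0: in=[0,3] → [0,3] (was ⊥); enqueue []
  #2 pop 1: in=[0,3] → [0,3] (no change)
  #3 pop 2: in=[0,3] → [0,3] (was ⊥); enqueue [0,1]
  #4 pop 0: in=[0,3] → [0,3] (no change)
  #5 pop 1: in=[0,3] → [0,3] (no change)

Fixpoint:
  val[0] = [0,3]
  val[1] = [0,3]
  val[2] = [0,3]

no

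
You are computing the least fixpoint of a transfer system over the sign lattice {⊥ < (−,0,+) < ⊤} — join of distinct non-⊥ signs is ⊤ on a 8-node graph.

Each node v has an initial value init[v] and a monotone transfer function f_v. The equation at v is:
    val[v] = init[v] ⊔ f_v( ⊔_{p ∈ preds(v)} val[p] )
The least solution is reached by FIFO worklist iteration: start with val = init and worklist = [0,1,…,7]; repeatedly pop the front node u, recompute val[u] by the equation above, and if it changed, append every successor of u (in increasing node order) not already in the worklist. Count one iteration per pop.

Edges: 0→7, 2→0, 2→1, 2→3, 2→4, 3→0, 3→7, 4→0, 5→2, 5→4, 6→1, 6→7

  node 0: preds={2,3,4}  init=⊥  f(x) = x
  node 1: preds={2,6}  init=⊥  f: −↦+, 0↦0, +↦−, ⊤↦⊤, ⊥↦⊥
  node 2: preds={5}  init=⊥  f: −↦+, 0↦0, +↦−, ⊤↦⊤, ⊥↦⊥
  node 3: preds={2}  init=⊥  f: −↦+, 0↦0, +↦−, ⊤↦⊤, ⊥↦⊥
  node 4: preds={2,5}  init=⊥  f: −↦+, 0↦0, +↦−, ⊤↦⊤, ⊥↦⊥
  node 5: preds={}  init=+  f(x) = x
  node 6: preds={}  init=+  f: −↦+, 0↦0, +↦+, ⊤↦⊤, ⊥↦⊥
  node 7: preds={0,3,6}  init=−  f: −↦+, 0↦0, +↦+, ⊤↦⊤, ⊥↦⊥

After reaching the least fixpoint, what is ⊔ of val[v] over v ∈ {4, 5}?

Trace (11 dequeues):
  [1] u=0 | in ⊥ | out ⊥ | ==
  [2] u=1 | in + | out − | prev ⊥ | push {}
  [3] u=2 | in + | out − | prev ⊥ | push {0,1}
  [4] u=3 | in − | out + | prev ⊥ | push {}
  [5] u=4 | in ⊤ | out ⊤ | prev ⊥ | push {}
  [6] u=5 | in ⊥ | out + | ==
  [7] u=6 | in ⊥ | out + | ==
  [8] u=7 | in + | out ⊤ | prev − | push {}
  [9] u=0 | in ⊤ | out ⊤ | prev ⊥ | push {7}
  [10] u=1 | in ⊤ | out ⊤ | prev − | push {}
  [11] u=7 | in ⊤ | out ⊤ | ==

Converged values:
  [0] ⊤
  [1] ⊤
  [2] −
  [3] +
  [4] ⊤
  [5] +
  [6] +
  [7] ⊤

⊤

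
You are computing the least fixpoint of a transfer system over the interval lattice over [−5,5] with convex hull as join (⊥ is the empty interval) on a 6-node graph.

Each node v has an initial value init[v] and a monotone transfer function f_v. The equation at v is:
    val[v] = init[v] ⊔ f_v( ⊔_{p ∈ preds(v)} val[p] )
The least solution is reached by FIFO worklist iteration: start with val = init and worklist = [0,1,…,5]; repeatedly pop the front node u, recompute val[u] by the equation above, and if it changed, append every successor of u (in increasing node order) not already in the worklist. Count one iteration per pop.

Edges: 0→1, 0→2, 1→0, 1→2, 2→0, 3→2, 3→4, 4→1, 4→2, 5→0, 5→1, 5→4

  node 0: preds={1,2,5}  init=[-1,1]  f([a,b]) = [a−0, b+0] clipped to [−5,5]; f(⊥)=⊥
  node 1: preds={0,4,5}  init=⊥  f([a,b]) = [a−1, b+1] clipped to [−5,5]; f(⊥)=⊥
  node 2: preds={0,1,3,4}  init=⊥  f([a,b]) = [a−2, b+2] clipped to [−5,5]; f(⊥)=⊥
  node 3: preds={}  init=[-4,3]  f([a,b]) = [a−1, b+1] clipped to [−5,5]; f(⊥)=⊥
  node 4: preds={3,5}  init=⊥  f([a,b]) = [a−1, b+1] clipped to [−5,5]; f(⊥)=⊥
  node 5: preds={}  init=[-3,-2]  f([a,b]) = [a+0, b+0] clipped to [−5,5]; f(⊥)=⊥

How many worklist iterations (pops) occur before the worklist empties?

10

Trace (10 dequeues):
  [1] u=0 | in [-3,-2] | out [-3,1] | prev [-1,1] | push {}
  [2] u=1 | in [-3,1] | out [-4,2] | prev ⊥ | push {0}
  [3] u=2 | in [-4,3] | out [-5,5] | prev ⊥ | push {}
  [4] u=3 | in ⊥ | out [-4,3] | ==
  [5] u=4 | in [-4,3] | out [-5,4] | prev ⊥ | push {1,2}
  [6] u=5 | in ⊥ | out [-3,-2] | ==
  [7] u=0 | in [-5,5] | out [-5,5] | prev [-3,1] | push {}
  [8] u=1 | in [-5,5] | out [-5,5] | prev [-4,2] | push {0}
  [9] u=2 | in [-5,5] | out [-5,5] | ==
  [10] u=0 | in [-5,5] | out [-5,5] | ==

Converged values:
  [0] [-5,5]
  [1] [-5,5]
  [2] [-5,5]
  [3] [-4,3]
  [4] [-5,4]
  [5] [-3,-2]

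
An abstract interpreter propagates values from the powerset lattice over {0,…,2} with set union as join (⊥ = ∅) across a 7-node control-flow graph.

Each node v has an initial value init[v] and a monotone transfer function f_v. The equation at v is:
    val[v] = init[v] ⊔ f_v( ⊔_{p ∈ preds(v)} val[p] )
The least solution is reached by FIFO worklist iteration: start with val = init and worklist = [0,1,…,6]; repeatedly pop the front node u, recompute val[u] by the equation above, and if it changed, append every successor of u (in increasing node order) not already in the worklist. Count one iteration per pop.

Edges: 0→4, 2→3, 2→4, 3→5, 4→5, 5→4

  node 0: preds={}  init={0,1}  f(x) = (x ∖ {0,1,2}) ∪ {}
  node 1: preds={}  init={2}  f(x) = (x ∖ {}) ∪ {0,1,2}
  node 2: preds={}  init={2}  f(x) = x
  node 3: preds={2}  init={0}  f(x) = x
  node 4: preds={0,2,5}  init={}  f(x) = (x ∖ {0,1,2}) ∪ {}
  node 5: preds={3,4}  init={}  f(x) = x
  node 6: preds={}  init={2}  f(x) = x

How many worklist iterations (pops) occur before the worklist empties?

8

Trace (8 dequeues):
  [1] u=0 | in {} | out {0,1} | ==
  [2] u=1 | in {} | out {0,1,2} | prev {2} | push {}
  [3] u=2 | in {} | out {2} | ==
  [4] u=3 | in {2} | out {0,2} | prev {0} | push {}
  [5] u=4 | in {0,1,2} | out {} | ==
  [6] u=5 | in {0,2} | out {0,2} | prev {} | push {4}
  [7] u=6 | in {} | out {2} | ==
  [8] u=4 | in {0,1,2} | out {} | ==

Converged values:
  [0] {0,1}
  [1] {0,1,2}
  [2] {2}
  [3] {0,2}
  [4] {}
  [5] {0,2}
  [6] {2}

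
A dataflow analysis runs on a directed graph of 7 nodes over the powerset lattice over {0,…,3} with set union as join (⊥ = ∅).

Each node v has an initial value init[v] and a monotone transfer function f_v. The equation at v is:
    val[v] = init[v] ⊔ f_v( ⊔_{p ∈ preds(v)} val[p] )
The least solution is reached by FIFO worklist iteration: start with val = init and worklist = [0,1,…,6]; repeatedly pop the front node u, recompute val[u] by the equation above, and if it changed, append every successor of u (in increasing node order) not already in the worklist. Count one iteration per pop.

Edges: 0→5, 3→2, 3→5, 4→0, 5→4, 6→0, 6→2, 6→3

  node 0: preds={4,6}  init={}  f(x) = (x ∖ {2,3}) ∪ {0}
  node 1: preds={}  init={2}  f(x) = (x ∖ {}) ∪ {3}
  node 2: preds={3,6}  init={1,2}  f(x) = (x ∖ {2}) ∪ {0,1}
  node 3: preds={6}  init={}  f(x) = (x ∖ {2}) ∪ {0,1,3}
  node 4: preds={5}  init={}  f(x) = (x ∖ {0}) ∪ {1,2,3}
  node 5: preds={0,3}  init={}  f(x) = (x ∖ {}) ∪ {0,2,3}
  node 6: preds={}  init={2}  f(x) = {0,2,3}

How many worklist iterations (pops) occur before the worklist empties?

Trace (12 dequeues):
  [1] u=0 | in {2} | out {0} | prev {} | push {}
  [2] u=1 | in {} | out {2,3} | prev {2} | push {}
  [3] u=2 | in {2} | out {0,1,2} | prev {1,2} | push {}
  [4] u=3 | in {2} | out {0,1,3} | prev {} | push {2}
  [5] u=4 | in {} | out {1,2,3} | prev {} | push {0}
  [6] u=5 | in {0,1,3} | out {0,1,2,3} | prev {} | push {4}
  [7] u=6 | in {} | out {0,2,3} | prev {2} | push {3}
  [8] u=2 | in {0,1,2,3} | out {0,1,2,3} | prev {0,1,2} | push {}
  [9] u=0 | in {0,1,2,3} | out {0,1} | prev {0} | push {5}
  [10] u=4 | in {0,1,2,3} | out {1,2,3} | ==
  [11] u=3 | in {0,2,3} | out {0,1,3} | ==
  [12] u=5 | in {0,1,3} | out {0,1,2,3} | ==

Converged values:
  [0] {0,1}
  [1] {2,3}
  [2] {0,1,2,3}
  [3] {0,1,3}
  [4] {1,2,3}
  [5] {0,1,2,3}
  [6] {0,2,3}

12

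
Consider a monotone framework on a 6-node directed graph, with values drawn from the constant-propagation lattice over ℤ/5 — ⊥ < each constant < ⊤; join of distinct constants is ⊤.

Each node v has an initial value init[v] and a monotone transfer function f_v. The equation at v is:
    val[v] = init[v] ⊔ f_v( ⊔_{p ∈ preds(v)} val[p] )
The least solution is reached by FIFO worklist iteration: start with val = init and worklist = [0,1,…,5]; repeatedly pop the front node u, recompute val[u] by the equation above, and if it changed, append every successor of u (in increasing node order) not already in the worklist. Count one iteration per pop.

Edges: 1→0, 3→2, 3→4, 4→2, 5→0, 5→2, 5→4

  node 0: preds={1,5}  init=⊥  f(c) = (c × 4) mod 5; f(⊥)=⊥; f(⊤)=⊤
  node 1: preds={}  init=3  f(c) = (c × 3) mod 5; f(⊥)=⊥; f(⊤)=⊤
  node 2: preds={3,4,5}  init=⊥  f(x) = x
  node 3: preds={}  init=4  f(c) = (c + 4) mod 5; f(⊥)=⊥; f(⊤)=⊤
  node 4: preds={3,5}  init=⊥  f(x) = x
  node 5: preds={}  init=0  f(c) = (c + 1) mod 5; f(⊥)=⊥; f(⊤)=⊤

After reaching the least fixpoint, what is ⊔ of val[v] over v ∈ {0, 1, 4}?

⊤

Iteration log — 7 steps:
  step 1. node 0  ⊔preds=⊤  new=⊤  old=⊥  +wl: 
  step 2. node 1  ⊔preds=⊥  new=3  stable
  step 3. node 2  ⊔preds=⊤  new=⊤  old=⊥  +wl: 
  step 4. node 3  ⊔preds=⊥  new=4  stable
  step 5. node 4  ⊔preds=⊤  new=⊤  old=⊥  +wl: 2
  step 6. node 5  ⊔preds=⊥  new=0  stable
  step 7. node 2  ⊔preds=⊤  new=⊤  stable

Least fixpoint reached:
  node 0: ⊤
  node 1: 3
  node 2: ⊤
  node 3: 4
  node 4: ⊤
  node 5: 0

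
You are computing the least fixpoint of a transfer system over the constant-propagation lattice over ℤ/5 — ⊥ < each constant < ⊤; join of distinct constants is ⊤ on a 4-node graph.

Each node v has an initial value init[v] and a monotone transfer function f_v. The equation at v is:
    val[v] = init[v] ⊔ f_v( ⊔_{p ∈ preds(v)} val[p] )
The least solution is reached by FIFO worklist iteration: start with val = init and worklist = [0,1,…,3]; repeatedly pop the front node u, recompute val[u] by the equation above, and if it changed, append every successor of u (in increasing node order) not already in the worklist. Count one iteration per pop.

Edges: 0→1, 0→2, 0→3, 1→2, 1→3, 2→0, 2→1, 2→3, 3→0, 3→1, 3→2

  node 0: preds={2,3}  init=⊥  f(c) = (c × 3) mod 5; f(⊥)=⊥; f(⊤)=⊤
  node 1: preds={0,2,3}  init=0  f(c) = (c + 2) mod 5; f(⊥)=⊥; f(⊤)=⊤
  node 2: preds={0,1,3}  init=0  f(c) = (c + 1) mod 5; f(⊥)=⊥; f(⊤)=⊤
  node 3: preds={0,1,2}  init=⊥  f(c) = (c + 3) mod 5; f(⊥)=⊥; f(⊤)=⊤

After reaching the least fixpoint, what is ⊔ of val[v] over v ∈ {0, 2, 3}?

⊤

Iteration log — 8 steps:
  step 1. node 0  ⊔preds=0  new=0  old=⊥  +wl: 
  step 2. node 1  ⊔preds=0  new=⊤  old=0  +wl: 
  step 3. node 2  ⊔preds=⊤  new=⊤  old=0  +wl: 0,1
  step 4. node 3  ⊔preds=⊤  new=⊤  old=⊥  +wl: 2
  step 5. node 0  ⊔preds=⊤  new=⊤  old=0  +wl: 3
  step 6. node 1  ⊔preds=⊤  new=⊤  stable
  step 7. node 2  ⊔preds=⊤  new=⊤  stable
  step 8. node 3  ⊔preds=⊤  new=⊤  stable

Least fixpoint reached:
  node 0: ⊤
  node 1: ⊤
  node 2: ⊤
  node 3: ⊤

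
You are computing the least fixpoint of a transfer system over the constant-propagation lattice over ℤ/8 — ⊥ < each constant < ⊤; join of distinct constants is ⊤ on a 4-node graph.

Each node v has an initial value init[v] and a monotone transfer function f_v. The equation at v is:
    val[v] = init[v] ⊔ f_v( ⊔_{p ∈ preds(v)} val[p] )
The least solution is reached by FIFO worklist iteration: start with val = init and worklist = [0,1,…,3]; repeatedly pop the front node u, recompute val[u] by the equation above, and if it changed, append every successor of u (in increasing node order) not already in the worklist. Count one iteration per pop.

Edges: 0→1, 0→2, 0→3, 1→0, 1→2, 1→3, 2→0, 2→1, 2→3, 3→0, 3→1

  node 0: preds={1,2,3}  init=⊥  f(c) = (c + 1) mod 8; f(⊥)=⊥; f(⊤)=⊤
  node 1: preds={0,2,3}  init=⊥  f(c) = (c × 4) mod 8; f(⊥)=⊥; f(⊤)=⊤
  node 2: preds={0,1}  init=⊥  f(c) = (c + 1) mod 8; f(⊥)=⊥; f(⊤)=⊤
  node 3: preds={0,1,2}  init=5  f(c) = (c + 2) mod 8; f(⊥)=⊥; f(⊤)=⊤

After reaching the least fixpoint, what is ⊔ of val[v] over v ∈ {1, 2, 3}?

Worklist (8 pops):
  #1 pop 0: in=5 → 6 (was ⊥); enqueue []
  #2 pop 1: in=⊤ → ⊤ (was ⊥); enqueue [0]
  #3 pop 2: in=⊤ → ⊤ (was ⊥); enqueue [1]
  #4 pop 3: in=⊤ → ⊤ (was 5); enqueue []
  #5 pop 0: in=⊤ → ⊤ (was 6); enqueue [2,3]
  #6 pop 1: in=⊤ → ⊤ (no change)
  #7 pop 2: in=⊤ → ⊤ (no change)
  #8 pop 3: in=⊤ → ⊤ (no change)

Fixpoint:
  val[0] = ⊤
  val[1] = ⊤
  val[2] = ⊤
  val[3] = ⊤

⊤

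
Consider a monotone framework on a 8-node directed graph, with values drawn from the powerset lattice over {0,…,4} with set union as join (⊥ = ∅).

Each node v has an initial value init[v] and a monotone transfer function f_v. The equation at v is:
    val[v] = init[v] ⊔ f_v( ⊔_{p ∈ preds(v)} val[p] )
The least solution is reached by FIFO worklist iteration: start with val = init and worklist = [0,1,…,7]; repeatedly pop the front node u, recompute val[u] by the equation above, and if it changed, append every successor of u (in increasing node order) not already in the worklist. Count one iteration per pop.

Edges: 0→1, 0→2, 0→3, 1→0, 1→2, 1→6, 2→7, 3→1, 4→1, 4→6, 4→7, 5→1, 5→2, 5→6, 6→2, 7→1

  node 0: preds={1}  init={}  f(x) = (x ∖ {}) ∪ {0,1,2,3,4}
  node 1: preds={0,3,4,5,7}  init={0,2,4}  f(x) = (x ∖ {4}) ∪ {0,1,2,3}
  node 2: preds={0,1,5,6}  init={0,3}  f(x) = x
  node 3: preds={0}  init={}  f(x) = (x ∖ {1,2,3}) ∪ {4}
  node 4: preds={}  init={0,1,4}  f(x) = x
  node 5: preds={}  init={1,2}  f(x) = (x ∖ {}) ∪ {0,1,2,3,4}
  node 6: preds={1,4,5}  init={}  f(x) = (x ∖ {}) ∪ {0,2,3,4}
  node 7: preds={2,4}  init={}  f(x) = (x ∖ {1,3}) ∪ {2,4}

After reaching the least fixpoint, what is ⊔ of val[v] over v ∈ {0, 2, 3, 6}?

Worklist (11 pops):
  #1 pop 0: in={0,2,4} → {0,1,2,3,4} (was {}); enqueue []
  #2 pop 1: in={0,1,2,3,4} → {0,1,2,3,4} (was {0,2,4}); enqueue [0]
  #3 pop 2: in={0,1,2,3,4} → {0,1,2,3,4} (was {0,3}); enqueue []
  #4 pop 3: in={0,1,2,3,4} → {0,4} (was {}); enqueue [1]
  #5 pop 4: in={} → {0,1,4} (no change)
  #6 pop 5: in={} → {0,1,2,3,4} (was {1,2}); enqueue [2]
  #7 pop 6: in={0,1,2,3,4} → {0,1,2,3,4} (was {}); enqueue []
  #8 pop 7: in={0,1,2,3,4} → {0,2,4} (was {}); enqueue []
  #9 pop 0: in={0,1,2,3,4} → {0,1,2,3,4} (no change)
  #10 pop 1: in={0,1,2,3,4} → {0,1,2,3,4} (no change)
  #11 pop 2: in={0,1,2,3,4} → {0,1,2,3,4} (no change)

Fixpoint:
  val[0] = {0,1,2,3,4}
  val[1] = {0,1,2,3,4}
  val[2] = {0,1,2,3,4}
  val[3] = {0,4}
  val[4] = {0,1,4}
  val[5] = {0,1,2,3,4}
  val[6] = {0,1,2,3,4}
  val[7] = {0,2,4}

{0,1,2,3,4}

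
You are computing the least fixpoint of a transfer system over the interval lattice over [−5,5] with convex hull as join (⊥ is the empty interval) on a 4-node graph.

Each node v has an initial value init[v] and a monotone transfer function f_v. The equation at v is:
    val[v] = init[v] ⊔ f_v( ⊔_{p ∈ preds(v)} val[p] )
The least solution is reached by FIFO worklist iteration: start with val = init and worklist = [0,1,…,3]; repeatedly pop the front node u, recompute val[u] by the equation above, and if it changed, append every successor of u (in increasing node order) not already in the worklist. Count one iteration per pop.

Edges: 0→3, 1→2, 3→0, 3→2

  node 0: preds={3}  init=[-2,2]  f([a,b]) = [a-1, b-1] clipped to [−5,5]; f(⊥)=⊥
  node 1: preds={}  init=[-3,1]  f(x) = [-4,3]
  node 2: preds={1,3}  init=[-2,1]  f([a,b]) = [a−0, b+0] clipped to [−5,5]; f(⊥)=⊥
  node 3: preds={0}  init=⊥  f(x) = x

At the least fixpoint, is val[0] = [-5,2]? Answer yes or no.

Worklist (15 pops):
  #1 pop 0: in=⊥ → [-2,2] (no change)
  #2 pop 1: in=⊥ → [-4,3] (was [-3,1]); enqueue []
  #3 pop 2: in=[-4,3] → [-4,3] (was [-2,1]); enqueue []
  #4 pop 3: in=[-2,2] → [-2,2] (was ⊥); enqueue [0,2]
  #5 pop 0: in=[-2,2] → [-3,2] (was [-2,2]); enqueue [3]
  #6 pop 2: in=[-4,3] → [-4,3] (no change)
  #7 pop 3: in=[-3,2] → [-3,2] (was [-2,2]); enqueue [0,2]
  #8 pop 0: in=[-3,2] → [-4,2] (was [-3,2]); enqueue [3]
  #9 pop 2: in=[-4,3] → [-4,3] (no change)
  #10 pop 3: in=[-4,2] → [-4,2] (was [-3,2]); enqueue [0,2]
  #11 pop 0: in=[-4,2] → [-5,2] (was [-4,2]); enqueue [3]
  #12 pop 2: in=[-4,3] → [-4,3] (no change)
  #13 pop 3: in=[-5,2] → [-5,2] (was [-4,2]); enqueue [0,2]
  #14 pop 0: in=[-5,2] → [-5,2] (no change)
  #15 pop 2: in=[-5,3] → [-5,3] (was [-4,3]); enqueue []

Fixpoint:
  val[0] = [-5,2]
  val[1] = [-4,3]
  val[2] = [-5,3]
  val[3] = [-5,2]

yes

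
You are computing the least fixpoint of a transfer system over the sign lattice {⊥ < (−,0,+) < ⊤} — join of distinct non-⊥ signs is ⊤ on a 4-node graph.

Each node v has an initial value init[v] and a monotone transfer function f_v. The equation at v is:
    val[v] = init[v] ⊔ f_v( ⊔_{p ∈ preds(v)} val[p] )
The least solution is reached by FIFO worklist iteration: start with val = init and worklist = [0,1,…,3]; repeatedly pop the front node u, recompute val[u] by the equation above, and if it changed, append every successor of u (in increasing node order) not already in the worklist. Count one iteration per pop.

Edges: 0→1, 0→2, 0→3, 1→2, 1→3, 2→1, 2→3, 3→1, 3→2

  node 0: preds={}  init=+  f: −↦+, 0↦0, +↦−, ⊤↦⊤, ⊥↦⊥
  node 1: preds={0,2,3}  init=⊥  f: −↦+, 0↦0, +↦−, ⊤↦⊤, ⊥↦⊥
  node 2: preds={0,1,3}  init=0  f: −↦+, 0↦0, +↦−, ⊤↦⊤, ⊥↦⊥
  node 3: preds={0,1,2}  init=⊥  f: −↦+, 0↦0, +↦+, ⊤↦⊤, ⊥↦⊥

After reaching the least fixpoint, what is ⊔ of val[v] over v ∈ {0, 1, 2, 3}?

⊤

Worklist (6 pops):
  #1 pop 0: in=⊥ → + (no change)
  #2 pop 1: in=⊤ → ⊤ (was ⊥); enqueue []
  #3 pop 2: in=⊤ → ⊤ (was 0); enqueue [1]
  #4 pop 3: in=⊤ → ⊤ (was ⊥); enqueue [2]
  #5 pop 1: in=⊤ → ⊤ (no change)
  #6 pop 2: in=⊤ → ⊤ (no change)

Fixpoint:
  val[0] = +
  val[1] = ⊤
  val[2] = ⊤
  val[3] = ⊤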